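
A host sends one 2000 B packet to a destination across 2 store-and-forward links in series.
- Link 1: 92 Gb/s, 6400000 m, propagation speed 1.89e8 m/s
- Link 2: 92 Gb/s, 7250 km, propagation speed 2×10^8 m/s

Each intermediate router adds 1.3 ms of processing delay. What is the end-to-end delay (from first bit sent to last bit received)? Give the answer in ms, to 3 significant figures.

71.4 ms

L = 2000 × 8 = 16000 bits.
Transmission delay per hop = L/R = 16000/92000000000 = 0.000173913 ms; 2 hops → 0.000347826 ms.
Propagation delays (d/s per hop): 33.8624, 36.25 ms; sum = 70.1124 ms.
Processing at 1 router(s): 1 × 1.3 ms = 1.3 ms.
End-to-end = 71.4 ms.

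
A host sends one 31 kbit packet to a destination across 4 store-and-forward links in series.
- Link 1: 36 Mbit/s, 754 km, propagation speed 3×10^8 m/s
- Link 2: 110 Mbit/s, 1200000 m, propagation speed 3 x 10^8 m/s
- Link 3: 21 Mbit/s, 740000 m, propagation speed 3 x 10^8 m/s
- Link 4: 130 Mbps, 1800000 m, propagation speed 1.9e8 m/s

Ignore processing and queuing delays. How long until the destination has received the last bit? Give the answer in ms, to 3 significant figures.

L = 31000 bits.
Transmission delays (L/R per hop): 0.861111, 0.281818, 1.47619, 0.238462 ms; sum = 2.85758 ms.
Propagation delays (d/s per hop): 2.51333, 4, 2.46667, 9.47368 ms; sum = 18.4537 ms.
End-to-end = 21.3 ms.

21.3 ms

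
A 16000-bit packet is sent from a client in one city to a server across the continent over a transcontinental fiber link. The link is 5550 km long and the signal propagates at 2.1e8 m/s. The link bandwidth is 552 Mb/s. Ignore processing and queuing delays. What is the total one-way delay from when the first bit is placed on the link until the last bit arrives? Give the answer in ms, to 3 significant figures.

26.5 ms

Transmission delay = L/R = 16000 / 552000000 = 0.0289855 ms.
Propagation delay = d/s = 5550000 m / 210000000 m/s = 26.4286 ms.
Total = 26.5 ms.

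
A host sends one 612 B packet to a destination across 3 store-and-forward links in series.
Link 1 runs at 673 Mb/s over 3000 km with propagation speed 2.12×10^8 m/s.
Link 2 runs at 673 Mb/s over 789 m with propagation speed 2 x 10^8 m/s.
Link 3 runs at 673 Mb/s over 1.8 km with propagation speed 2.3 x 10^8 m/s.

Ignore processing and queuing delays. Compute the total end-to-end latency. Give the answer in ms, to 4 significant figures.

L = 612 × 8 = 4896 bits.
Transmission delay per hop = L/R = 4896/673000000 = 0.00727489 ms; 3 hops → 0.0218247 ms.
Propagation delays (d/s per hop): 14.1509, 0.003945, 0.00782609 ms; sum = 14.1627 ms.
End-to-end = 14.18 ms.

14.18 ms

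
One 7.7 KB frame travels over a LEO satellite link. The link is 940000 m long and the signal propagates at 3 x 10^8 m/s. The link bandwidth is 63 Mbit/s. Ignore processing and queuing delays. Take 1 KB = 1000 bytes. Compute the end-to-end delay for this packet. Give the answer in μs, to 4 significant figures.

L = 61600 bits.
Transmission delay = L/R = 61600 / 63000000 = 977.778 μs.
Propagation delay = d/s = 940000 m / 300000000 m/s = 3133.33 μs.
Total = 4111 μs.

4111 μs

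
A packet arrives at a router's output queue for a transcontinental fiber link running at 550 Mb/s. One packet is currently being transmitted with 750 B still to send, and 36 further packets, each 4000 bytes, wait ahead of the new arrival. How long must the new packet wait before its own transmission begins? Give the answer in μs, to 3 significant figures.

2110 μs

Each queued packet: L/R = 32000/550000000 = 58.1818 μs.
36 queued → 2094.55 μs.
Plus remaining 6000 bits of current packet: 10.9091 μs.
Queuing delay = 2110 μs.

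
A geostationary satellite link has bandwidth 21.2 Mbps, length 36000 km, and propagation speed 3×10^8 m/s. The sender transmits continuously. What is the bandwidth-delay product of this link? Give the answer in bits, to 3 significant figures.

2540000 bits

Propagation delay = 36000000 / 300000000 = 0.12 s.
BDP = R × t_prop = 21200000 × 0.12 = 2544000 bits.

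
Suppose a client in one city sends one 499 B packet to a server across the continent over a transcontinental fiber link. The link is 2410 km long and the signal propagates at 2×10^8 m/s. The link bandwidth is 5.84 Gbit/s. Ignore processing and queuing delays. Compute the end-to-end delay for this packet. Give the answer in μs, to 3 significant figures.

L = 499 × 8 = 3992 bits.
Transmission delay = L/R = 3992 / 5840000000 = 0.683562 μs.
Propagation delay = d/s = 2410000 m / 200000000 m/s = 12050 μs.
Total = 12100 μs.

12100 μs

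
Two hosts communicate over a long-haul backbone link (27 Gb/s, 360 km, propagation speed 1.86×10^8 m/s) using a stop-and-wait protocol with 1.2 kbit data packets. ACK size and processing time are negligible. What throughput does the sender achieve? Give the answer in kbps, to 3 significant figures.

t_tx = L/R = 1200/27000000000 = 4.44444e-08 s.
t_prop = 360000/186000000 = 0.00193548 s; RTT = 0.00387097 s.
Cycle = t_tx + RTT = 0.00387101 s.
Throughput = L / cycle = 1200 / 0.00387101 = 310 kbps.

310 kbps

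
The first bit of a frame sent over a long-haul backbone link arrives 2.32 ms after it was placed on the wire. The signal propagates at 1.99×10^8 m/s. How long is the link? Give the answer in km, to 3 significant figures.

462 km

d = s × t_prop = 199000000 × 0.00232 = 462 km.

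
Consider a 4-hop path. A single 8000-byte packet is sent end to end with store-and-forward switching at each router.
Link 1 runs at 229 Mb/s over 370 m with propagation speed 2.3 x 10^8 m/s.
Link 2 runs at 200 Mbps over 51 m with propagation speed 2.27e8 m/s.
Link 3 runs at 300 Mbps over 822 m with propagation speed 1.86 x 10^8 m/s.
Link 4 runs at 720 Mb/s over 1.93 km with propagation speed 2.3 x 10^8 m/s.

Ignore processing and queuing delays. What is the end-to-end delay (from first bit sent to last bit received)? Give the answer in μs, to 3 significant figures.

916 μs

L = 8000 × 8 = 64000 bits.
Transmission delays (L/R per hop): 279.476, 320, 213.333, 88.8889 μs; sum = 901.698 μs.
Propagation delays (d/s per hop): 1.6087, 0.22467, 4.41935, 8.3913 μs; sum = 14.644 μs.
End-to-end = 916 μs.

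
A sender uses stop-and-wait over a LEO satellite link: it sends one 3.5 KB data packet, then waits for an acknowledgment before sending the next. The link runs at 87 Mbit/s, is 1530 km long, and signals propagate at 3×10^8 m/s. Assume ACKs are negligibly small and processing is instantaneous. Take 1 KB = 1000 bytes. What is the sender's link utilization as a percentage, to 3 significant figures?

3.06 %

t_tx = L/R = 28000/87000000 = 0.000321839 s.
t_prop = 1530000/300000000 = 0.0051 s; RTT = 0.0102 s.
Cycle = t_tx + RTT = 0.0105218 s.
Utilization = t_tx / cycle = 0.000321839/0.0105218 = 3.06 %.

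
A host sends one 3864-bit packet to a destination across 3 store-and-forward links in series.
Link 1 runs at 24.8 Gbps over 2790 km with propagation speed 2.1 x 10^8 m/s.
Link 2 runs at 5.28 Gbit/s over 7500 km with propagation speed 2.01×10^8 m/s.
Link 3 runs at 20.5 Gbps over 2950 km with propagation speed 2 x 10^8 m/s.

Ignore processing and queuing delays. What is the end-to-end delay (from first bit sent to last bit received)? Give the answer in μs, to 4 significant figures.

Transmission delays (L/R per hop): 0.155806, 0.731818, 0.188488 μs; sum = 1.07611 μs.
Propagation delays (d/s per hop): 13285.7, 37313.4, 14750 μs; sum = 65349.1 μs.
End-to-end = 65350 μs.

65350 μs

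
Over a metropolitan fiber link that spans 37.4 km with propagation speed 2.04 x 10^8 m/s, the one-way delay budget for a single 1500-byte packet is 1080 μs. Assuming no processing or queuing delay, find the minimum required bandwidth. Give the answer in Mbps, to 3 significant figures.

13.4 Mbps

L = 12000 bits.
Propagation delay = 37400 / 204000000 = 183.333 μs.
Transmission budget = 1080 − 183.333 = 896.667 μs.
R ≥ L / t_tx = 12000 bits / 0.000896667 s = 13.4 Mbps.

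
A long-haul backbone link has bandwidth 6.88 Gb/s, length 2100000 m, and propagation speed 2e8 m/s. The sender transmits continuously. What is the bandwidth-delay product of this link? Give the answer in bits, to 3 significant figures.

Propagation delay = 2100000 / 200000000 = 0.0105 s.
BDP = R × t_prop = 6880000000 × 0.0105 = 72240000 bits.

72200000 bits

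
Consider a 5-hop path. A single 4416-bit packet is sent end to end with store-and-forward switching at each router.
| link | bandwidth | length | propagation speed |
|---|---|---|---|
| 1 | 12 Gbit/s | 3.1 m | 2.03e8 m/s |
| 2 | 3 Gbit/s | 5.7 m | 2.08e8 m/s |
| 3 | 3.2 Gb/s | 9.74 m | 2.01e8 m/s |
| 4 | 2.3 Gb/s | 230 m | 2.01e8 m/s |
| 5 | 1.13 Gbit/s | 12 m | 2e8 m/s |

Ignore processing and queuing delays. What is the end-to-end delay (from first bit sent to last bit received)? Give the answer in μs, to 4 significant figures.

10.34 μs

Transmission delays (L/R per hop): 0.368, 1.472, 1.38, 1.92, 3.90796 μs; sum = 9.04796 μs.
Propagation delays (d/s per hop): 0.0152709, 0.0274038, 0.0484577, 1.14428, 0.06 μs; sum = 1.29541 μs.
End-to-end = 10.34 μs.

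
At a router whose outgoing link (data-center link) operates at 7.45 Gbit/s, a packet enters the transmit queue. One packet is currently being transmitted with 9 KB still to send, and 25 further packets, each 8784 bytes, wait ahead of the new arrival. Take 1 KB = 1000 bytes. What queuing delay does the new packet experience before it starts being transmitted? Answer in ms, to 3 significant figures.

0.245 ms

Each queued packet: L/R = 70272/7450000000 = 0.00943248 ms.
25 queued → 0.235812 ms.
Plus remaining 72000 bits of current packet: 0.00966443 ms.
Queuing delay = 0.245 ms.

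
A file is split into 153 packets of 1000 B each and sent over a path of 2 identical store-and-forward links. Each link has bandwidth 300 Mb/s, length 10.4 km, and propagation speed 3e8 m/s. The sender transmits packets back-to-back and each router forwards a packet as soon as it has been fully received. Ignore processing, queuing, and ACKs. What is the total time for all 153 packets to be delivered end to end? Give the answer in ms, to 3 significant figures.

4.18 ms

Per-hop transmission t_tx = L/R = 8000/300000000 = 0.0266667 ms.
Per-hop propagation t_prop = 10400/300000000 = 0.0346667 ms.
Pipeline fill: first packet needs 2·t_tx to clear all hops; remaining 152 packets each add one t_tx.
Total = (2+153-1)·t_tx + 2·t_prop = 154·0.0266667 + 2·0.0346667 = 4.18 ms.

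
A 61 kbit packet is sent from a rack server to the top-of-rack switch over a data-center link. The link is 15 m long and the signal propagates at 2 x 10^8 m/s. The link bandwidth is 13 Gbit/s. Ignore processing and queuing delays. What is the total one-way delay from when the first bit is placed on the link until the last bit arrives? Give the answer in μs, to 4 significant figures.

4.767 μs

L = 61000 bits.
Transmission delay = L/R = 61000 / 13000000000 = 4.69231 μs.
Propagation delay = d/s = 15 m / 200000000 m/s = 0.075 μs.
Total = 4.767 μs.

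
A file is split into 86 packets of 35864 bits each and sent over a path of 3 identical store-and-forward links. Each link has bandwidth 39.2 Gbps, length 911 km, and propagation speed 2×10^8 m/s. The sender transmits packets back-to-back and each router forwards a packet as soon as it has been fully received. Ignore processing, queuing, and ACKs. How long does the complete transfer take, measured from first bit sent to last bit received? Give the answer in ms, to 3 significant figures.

Per-hop transmission t_tx = L/R = 35864/39200000000 = 0.000914898 ms.
Per-hop propagation t_prop = 911000/200000000 = 4.555 ms.
Pipeline fill: first packet needs 3·t_tx to clear all hops; remaining 85 packets each add one t_tx.
Total = (3+86-1)·t_tx + 3·t_prop = 88·0.000914898 + 3·4.555 = 13.7 ms.

13.7 ms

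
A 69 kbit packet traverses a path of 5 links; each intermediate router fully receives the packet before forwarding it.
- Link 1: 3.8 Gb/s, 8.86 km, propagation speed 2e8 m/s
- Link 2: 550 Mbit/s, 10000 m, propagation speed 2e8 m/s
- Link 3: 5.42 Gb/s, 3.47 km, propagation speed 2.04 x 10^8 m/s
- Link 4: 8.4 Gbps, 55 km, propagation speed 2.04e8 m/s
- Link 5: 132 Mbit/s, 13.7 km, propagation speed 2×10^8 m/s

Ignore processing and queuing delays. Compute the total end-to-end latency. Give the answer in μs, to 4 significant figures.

L = 69000 bits.
Transmission delays (L/R per hop): 18.1579, 125.455, 12.7306, 8.21429, 522.727 μs; sum = 687.285 μs.
Propagation delays (d/s per hop): 44.3, 50, 17.0098, 269.608, 68.5 μs; sum = 449.418 μs.
End-to-end = 1137 μs.

1137 μs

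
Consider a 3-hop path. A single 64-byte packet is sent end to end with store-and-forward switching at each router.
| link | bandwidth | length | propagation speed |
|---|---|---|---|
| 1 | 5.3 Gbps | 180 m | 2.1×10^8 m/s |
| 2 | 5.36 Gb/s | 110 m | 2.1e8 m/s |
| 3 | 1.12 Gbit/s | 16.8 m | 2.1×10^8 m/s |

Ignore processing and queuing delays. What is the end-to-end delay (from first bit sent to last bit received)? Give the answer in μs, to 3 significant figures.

L = 64 × 8 = 512 bits.
Transmission delays (L/R per hop): 0.0966038, 0.0955224, 0.457143 μs; sum = 0.649269 μs.
Propagation delays (d/s per hop): 0.857143, 0.52381, 0.08 μs; sum = 1.46095 μs.
End-to-end = 2.11 μs.

2.11 μs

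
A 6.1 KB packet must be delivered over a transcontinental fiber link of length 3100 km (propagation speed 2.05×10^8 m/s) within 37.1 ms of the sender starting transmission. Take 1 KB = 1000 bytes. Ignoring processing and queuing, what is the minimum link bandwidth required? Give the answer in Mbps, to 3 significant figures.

2.22 Mbps

L = 48800 bits.
Propagation delay = 3100000 / 2.05e+08 = 15.122 ms.
Transmission budget = 37.1 − 15.122 = 21.978 ms.
R ≥ L / t_tx = 48800 bits / 0.021978 s = 2.22 Mbps.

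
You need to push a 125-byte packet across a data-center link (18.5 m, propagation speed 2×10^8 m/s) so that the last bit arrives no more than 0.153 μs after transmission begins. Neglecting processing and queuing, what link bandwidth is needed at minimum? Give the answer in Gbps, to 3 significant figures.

16.5 Gbps

L = 1000 bits.
Propagation delay = 18.5 / 200000000 = 0.0925 μs.
Transmission budget = 0.153 − 0.0925 = 0.0605 μs.
R ≥ L / t_tx = 1000 bits / 6.05e-08 s = 16.5 Gbps.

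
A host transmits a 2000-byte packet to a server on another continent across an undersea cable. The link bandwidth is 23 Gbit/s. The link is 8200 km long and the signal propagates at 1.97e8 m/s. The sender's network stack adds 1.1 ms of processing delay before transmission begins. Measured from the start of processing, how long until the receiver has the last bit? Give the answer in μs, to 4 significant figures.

42730 μs

L = 2000 × 8 = 16000 bits.
Transmission delay = L/R = 16000 / 23000000000 = 0.695652 μs.
Propagation delay = d/s = 8200000 m / 197000000 m/s = 41624.4 μs.
Plus processing delay 1.1 ms = 1100 μs.
Total = 42730 μs.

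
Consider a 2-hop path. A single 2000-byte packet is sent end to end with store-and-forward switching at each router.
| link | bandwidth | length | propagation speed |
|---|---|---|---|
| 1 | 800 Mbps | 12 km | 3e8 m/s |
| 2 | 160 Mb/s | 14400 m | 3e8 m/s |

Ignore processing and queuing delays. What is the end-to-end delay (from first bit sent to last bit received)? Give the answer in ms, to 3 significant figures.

L = 2000 × 8 = 16000 bits.
Transmission delays (L/R per hop): 0.02, 0.1 ms; sum = 0.12 ms.
Propagation delays (d/s per hop): 0.04, 0.048 ms; sum = 0.088 ms.
End-to-end = 0.208 ms.

0.208 ms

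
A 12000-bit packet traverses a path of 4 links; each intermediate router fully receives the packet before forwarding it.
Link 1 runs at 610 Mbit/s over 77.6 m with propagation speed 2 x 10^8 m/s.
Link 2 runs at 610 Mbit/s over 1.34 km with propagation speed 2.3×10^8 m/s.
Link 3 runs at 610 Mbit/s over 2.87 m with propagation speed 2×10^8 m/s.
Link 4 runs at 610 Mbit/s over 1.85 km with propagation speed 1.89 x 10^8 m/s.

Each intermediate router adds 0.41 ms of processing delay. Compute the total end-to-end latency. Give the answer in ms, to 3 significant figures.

Transmission delay per hop = L/R = 12000/610000000 = 0.0196721 ms; 4 hops → 0.0786885 ms.
Propagation delays (d/s per hop): 0.000388, 0.00582609, 1.435e-05, 0.00978836 ms; sum = 0.0160168 ms.
Processing at 3 router(s): 3 × 0.41 ms = 1.23 ms.
End-to-end = 1.32 ms.

1.32 ms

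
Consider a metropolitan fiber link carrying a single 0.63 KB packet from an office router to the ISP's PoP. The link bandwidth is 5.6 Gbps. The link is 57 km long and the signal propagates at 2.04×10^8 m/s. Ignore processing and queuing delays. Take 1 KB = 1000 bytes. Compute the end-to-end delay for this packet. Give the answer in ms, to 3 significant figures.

0.280 ms

L = 5040 bits.
Transmission delay = L/R = 5040 / 5600000000 = 0.0009 ms.
Propagation delay = d/s = 57000 m / 204000000 m/s = 0.279412 ms.
Total = 0.280 ms.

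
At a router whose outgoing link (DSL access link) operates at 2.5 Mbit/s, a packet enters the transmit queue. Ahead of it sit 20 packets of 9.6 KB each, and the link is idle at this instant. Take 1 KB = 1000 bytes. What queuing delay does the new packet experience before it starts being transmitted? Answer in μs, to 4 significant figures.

614400 μs

Each queued packet: L/R = 76800/2500000 = 30720 μs.
20 queued → 614400 μs.
Queuing delay = 614400 μs.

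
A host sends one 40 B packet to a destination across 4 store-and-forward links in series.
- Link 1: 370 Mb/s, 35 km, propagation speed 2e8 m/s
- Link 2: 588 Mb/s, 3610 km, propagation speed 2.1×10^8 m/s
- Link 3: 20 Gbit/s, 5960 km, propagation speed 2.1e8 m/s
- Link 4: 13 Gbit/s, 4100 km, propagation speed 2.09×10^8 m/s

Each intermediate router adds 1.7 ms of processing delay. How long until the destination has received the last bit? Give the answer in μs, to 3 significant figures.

L = 40 × 8 = 320 bits.
Transmission delays (L/R per hop): 0.864865, 0.544218, 0.016, 0.0246154 μs; sum = 1.4497 μs.
Propagation delays (d/s per hop): 175, 17190.5, 28381, 19617.2 μs; sum = 65363.7 μs.
Processing at 3 router(s): 3 × 1.7 ms = 5100 μs.
End-to-end = 70500 μs.

70500 μs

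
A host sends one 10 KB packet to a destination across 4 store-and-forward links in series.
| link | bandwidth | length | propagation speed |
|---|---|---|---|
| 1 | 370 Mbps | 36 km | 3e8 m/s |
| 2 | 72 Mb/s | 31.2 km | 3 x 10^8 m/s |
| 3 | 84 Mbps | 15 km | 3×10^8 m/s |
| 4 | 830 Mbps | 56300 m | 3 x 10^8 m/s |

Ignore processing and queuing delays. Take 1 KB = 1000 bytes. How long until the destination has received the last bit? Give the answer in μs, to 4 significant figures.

L = 80000 bits.
Transmission delays (L/R per hop): 216.216, 1111.11, 952.381, 96.3855 μs; sum = 2376.09 μs.
Propagation delays (d/s per hop): 120, 104, 50, 187.667 μs; sum = 461.667 μs.
End-to-end = 2838 μs.

2838 μs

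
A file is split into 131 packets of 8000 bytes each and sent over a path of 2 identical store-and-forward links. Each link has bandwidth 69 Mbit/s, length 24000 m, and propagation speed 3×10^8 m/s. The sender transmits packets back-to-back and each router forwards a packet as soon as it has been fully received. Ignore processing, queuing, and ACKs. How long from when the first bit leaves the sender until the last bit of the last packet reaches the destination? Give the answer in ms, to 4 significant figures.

122.6 ms

Per-hop transmission t_tx = L/R = 64000/69000000 = 0.927536 ms.
Per-hop propagation t_prop = 24000/300000000 = 0.08 ms.
Pipeline fill: first packet needs 2·t_tx to clear all hops; remaining 130 packets each add one t_tx.
Total = (2+131-1)·t_tx + 2·t_prop = 132·0.927536 + 2·0.08 = 122.6 ms.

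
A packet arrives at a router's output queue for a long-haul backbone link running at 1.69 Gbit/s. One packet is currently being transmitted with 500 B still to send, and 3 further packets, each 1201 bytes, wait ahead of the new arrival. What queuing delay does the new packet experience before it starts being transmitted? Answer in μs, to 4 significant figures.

19.42 μs

Each queued packet: L/R = 9608/1690000000 = 5.68521 μs.
3 queued → 17.0556 μs.
Plus remaining 4000 bits of current packet: 2.36686 μs.
Queuing delay = 19.42 μs.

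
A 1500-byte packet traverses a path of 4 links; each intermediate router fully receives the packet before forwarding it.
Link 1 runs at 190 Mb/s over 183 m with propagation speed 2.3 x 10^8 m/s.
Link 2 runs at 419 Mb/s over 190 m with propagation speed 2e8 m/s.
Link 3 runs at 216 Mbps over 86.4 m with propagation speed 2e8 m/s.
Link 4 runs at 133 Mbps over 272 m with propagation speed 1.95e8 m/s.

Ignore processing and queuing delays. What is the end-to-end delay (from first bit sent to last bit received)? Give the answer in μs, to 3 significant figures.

241 μs

L = 1500 × 8 = 12000 bits.
Transmission delays (L/R per hop): 63.1579, 28.6396, 55.5556, 90.2256 μs; sum = 237.579 μs.
Propagation delays (d/s per hop): 0.795652, 0.95, 0.432, 1.39487 μs; sum = 3.57252 μs.
End-to-end = 241 μs.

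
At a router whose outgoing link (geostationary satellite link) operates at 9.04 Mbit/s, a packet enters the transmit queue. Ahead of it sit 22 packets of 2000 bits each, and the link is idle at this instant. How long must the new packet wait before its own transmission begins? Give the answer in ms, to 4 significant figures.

4.867 ms

Each queued packet: L/R = 2000/9040000 = 0.221239 ms.
22 queued → 4.86726 ms.
Queuing delay = 4.867 ms.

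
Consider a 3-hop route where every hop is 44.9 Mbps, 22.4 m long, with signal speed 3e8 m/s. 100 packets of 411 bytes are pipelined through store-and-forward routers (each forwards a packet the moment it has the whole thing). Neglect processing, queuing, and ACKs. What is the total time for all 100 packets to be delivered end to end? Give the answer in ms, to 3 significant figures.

7.47 ms

Per-hop transmission t_tx = L/R = 3288/44900000 = 0.0732294 ms.
Per-hop propagation t_prop = 22.4/300000000 = 7.46667e-05 ms.
Pipeline fill: first packet needs 3·t_tx to clear all hops; remaining 99 packets each add one t_tx.
Total = (3+100-1)·t_tx + 3·t_prop = 102·0.0732294 + 3·7.46667e-05 = 7.47 ms.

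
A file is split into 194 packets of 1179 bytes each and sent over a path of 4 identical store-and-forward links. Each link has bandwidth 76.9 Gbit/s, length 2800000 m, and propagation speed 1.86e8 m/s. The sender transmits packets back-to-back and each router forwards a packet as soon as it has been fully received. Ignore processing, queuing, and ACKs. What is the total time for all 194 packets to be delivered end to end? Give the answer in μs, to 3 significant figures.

Per-hop transmission t_tx = L/R = 9432/76900000000 = 0.122653 μs.
Per-hop propagation t_prop = 2800000/186000000 = 15053.8 μs.
Pipeline fill: first packet needs 4·t_tx to clear all hops; remaining 193 packets each add one t_tx.
Total = (4+194-1)·t_tx + 4·t_prop = 197·0.122653 + 4·15053.8 = 60200 μs.

60200 μs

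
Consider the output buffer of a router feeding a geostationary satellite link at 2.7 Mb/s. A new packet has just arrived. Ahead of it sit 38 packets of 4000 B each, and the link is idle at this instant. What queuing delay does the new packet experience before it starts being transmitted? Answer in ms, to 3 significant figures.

450 ms

Each queued packet: L/R = 32000/2700000 = 11.8519 ms.
38 queued → 450.37 ms.
Queuing delay = 450 ms.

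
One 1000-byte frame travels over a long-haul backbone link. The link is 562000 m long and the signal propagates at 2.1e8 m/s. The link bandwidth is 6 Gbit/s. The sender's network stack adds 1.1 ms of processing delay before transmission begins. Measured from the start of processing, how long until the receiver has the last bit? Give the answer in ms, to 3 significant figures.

L = 1000 × 8 = 8000 bits.
Transmission delay = L/R = 8000 / 6000000000 = 0.00133333 ms.
Propagation delay = d/s = 562000 m / 210000000 m/s = 2.67619 ms.
Plus processing delay 1.1 ms = 1.1 ms.
Total = 3.78 ms.

3.78 ms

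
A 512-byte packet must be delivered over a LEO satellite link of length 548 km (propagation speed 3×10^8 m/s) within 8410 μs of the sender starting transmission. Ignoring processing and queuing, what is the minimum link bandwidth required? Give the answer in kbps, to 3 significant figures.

L = 4096 bits.
Propagation delay = 548000 / 300000000 = 1826.67 μs.
Transmission budget = 8410 − 1826.67 = 6583.33 μs.
R ≥ L / t_tx = 4096 bits / 0.00658333 s = 622 kbps.

622 kbps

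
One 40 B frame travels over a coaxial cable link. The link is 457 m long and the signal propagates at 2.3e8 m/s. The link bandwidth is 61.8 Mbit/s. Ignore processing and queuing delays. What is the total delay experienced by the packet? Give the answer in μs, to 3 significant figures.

L = 40 × 8 = 320 bits.
Transmission delay = L/R = 320 / 61800000 = 5.17799 μs.
Propagation delay = d/s = 457 m / 2.3e+08 m/s = 1.98696 μs.
Total = 7.16 μs.

7.16 μs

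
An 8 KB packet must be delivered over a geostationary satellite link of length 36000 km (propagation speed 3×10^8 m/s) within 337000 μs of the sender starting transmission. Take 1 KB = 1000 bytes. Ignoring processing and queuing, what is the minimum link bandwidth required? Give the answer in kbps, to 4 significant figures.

294.9 kbps

L = 64000 bits.
Propagation delay = 36000000 / 300000000 = 120000 μs.
Transmission budget = 337000 − 120000 = 217000 μs.
R ≥ L / t_tx = 64000 bits / 0.217 s = 294.9 kbps.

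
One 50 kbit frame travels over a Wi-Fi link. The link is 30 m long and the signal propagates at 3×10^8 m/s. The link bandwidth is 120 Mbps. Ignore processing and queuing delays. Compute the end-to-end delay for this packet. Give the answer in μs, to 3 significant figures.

417 μs

L = 50000 bits.
Transmission delay = L/R = 50000 / 120000000 = 416.667 μs.
Propagation delay = d/s = 30 m / 300000000 m/s = 0.1 μs.
Total = 417 μs.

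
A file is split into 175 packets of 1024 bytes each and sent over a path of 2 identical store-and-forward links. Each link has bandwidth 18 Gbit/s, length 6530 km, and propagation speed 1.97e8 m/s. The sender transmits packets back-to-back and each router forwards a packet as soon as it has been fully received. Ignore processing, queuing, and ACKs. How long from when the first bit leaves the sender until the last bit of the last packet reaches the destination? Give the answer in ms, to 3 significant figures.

66.4 ms

Per-hop transmission t_tx = L/R = 8192/18000000000 = 0.000455111 ms.
Per-hop propagation t_prop = 6530000/197000000 = 33.1472 ms.
Pipeline fill: first packet needs 2·t_tx to clear all hops; remaining 174 packets each add one t_tx.
Total = (2+175-1)·t_tx + 2·t_prop = 176·0.000455111 + 2·33.1472 = 66.4 ms.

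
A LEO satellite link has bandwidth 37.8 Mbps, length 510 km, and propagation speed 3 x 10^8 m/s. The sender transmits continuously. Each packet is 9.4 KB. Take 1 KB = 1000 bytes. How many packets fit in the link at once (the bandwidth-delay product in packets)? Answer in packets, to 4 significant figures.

0.8545 packets

Propagation delay = 510000 / 300000000 = 0.0017 s.
BDP = R × t_prop = 37800000 × 0.0017 = 64260 bits.
In packets of 75200 bits: 0.8545 packets.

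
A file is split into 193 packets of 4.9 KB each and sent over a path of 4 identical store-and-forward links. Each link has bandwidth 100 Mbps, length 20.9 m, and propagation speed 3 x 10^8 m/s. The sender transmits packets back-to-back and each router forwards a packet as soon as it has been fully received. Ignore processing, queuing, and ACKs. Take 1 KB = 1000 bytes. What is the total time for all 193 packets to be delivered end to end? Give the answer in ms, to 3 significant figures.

76.8 ms

Per-hop transmission t_tx = L/R = 39200/100000000 = 0.392 ms.
Per-hop propagation t_prop = 20.9/300000000 = 6.96667e-05 ms.
Pipeline fill: first packet needs 4·t_tx to clear all hops; remaining 192 packets each add one t_tx.
Total = (4+193-1)·t_tx + 4·t_prop = 196·0.392 + 4·6.96667e-05 = 76.8 ms.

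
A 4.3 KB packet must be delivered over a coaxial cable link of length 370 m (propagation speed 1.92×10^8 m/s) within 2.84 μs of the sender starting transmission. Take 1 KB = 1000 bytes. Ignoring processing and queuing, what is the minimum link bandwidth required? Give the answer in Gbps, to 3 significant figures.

L = 34400 bits.
Propagation delay = 370 / 192000000 = 1.92708 μs.
Transmission budget = 2.84 − 1.92708 = 0.912917 μs.
R ≥ L / t_tx = 34400 bits / 9.12917e-07 s = 37.7 Gbps.

37.7 Gbps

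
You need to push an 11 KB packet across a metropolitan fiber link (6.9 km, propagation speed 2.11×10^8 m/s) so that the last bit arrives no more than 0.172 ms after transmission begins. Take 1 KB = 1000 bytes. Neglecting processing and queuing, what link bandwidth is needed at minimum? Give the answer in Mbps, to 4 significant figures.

631.7 Mbps

L = 88000 bits.
Propagation delay = 6900 / 211000000 = 0.0327014 ms.
Transmission budget = 0.172 − 0.0327014 = 0.139299 ms.
R ≥ L / t_tx = 88000 bits / 0.000139299 s = 631.7 Mbps.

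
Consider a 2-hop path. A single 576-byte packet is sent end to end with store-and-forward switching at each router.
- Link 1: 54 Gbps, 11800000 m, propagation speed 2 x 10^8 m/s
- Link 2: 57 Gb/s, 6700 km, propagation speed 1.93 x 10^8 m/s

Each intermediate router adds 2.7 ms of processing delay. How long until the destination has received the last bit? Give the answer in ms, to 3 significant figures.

96.4 ms

L = 576 × 8 = 4608 bits.
Transmission delays (L/R per hop): 8.53333e-05, 8.08421e-05 ms; sum = 0.000166175 ms.
Propagation delays (d/s per hop): 59, 34.715 ms; sum = 93.715 ms.
Processing at 1 router(s): 1 × 2.7 ms = 2.7 ms.
End-to-end = 96.4 ms.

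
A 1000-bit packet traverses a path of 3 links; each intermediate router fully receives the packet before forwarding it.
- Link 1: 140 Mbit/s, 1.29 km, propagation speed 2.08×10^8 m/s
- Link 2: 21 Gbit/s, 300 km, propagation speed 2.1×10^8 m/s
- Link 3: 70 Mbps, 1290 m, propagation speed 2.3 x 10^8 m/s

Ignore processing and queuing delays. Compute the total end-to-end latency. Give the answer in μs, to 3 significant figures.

1460 μs

Transmission delays (L/R per hop): 7.14286, 0.047619, 14.2857 μs; sum = 21.4762 μs.
Propagation delays (d/s per hop): 6.20192, 1428.57, 5.6087 μs; sum = 1440.38 μs.
End-to-end = 1460 μs.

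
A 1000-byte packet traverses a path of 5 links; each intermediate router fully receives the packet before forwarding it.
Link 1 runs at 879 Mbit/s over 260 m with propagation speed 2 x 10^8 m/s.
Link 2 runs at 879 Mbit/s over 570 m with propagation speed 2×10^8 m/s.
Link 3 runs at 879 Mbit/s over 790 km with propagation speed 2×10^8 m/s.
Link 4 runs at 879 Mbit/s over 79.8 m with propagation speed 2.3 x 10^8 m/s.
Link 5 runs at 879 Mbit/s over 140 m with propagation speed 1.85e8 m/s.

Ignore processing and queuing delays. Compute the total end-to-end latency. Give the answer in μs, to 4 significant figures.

L = 1000 × 8 = 8000 bits.
Transmission delay per hop = L/R = 8000/879000000 = 9.10125 μs; 5 hops → 45.5063 μs.
Propagation delays (d/s per hop): 1.3, 2.85, 3950, 0.346957, 0.756757 μs; sum = 3955.25 μs.
End-to-end = 4001 μs.

4001 μs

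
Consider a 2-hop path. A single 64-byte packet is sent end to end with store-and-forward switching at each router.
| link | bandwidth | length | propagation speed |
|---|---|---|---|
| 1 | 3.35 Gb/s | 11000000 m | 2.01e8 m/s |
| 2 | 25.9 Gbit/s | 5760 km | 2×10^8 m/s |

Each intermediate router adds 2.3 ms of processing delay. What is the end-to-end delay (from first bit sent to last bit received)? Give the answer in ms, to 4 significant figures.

L = 64 × 8 = 512 bits.
Transmission delays (L/R per hop): 0.000152836, 1.97683e-05 ms; sum = 0.000172604 ms.
Propagation delays (d/s per hop): 54.7264, 28.8 ms; sum = 83.5264 ms.
Processing at 1 router(s): 1 × 2.3 ms = 2.3 ms.
End-to-end = 85.83 ms.

85.83 ms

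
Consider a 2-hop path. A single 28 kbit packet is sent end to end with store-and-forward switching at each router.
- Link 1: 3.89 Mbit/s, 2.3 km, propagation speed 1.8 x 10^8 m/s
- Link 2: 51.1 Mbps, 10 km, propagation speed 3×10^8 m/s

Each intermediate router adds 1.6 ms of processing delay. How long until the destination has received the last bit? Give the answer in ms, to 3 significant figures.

9.39 ms

L = 28000 bits.
Transmission delays (L/R per hop): 7.19794, 0.547945 ms; sum = 7.74589 ms.
Propagation delays (d/s per hop): 0.0127778, 0.0333333 ms; sum = 0.0461111 ms.
Processing at 1 router(s): 1 × 1.6 ms = 1.6 ms.
End-to-end = 9.39 ms.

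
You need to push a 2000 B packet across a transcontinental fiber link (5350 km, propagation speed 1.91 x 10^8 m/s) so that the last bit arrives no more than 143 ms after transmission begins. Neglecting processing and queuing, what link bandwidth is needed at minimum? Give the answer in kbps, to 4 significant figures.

L = 16000 bits.
Propagation delay = 5350000 / 191000000 = 28.0105 ms.
Transmission budget = 143 − 28.0105 = 114.99 ms.
R ≥ L / t_tx = 16000 bits / 0.11499 s = 139.1 kbps.

139.1 kbps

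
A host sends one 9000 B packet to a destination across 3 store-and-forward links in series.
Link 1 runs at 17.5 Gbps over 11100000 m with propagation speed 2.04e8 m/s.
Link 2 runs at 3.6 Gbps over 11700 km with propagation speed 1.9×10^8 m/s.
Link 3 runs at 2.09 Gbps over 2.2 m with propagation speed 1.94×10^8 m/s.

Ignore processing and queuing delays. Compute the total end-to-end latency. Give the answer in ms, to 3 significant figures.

L = 9000 × 8 = 72000 bits.
Transmission delays (L/R per hop): 0.00411429, 0.02, 0.0344498 ms; sum = 0.058564 ms.
Propagation delays (d/s per hop): 54.4118, 61.5789, 1.13402e-05 ms; sum = 115.991 ms.
End-to-end = 116 ms.

116 ms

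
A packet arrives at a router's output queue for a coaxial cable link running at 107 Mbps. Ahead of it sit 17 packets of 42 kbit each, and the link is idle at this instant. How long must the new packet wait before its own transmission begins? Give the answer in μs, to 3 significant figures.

6670 μs

Each queued packet: L/R = 42000/107000000 = 392.523 μs.
17 queued → 6672.9 μs.
Queuing delay = 6670 μs.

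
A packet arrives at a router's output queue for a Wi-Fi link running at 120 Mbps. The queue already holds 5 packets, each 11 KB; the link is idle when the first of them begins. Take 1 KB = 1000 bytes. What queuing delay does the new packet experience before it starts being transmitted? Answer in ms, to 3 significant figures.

3.67 ms

Each queued packet: L/R = 88000/120000000 = 0.733333 ms.
5 queued → 3.66667 ms.
Queuing delay = 3.67 ms.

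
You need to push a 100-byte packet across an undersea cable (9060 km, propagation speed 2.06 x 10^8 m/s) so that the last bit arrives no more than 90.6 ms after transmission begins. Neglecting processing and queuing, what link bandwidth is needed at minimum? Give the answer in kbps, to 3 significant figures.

L = 800 bits.
Propagation delay = 9060000 / 206000000 = 43.9806 ms.
Transmission budget = 90.6 − 43.9806 = 46.6194 ms.
R ≥ L / t_tx = 800 bits / 0.0466194 s = 17.2 kbps.

17.2 kbps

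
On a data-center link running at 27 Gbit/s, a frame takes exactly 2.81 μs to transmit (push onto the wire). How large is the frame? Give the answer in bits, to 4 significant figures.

75870 bits

L = R × t_tx = 27000000000 b/s × 2.81e-06 s = 75870 bits.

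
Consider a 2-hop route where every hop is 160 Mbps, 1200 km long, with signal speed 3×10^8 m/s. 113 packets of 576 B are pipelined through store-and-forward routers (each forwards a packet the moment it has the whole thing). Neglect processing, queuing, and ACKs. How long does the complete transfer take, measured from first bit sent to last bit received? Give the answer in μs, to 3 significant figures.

11300 μs

Per-hop transmission t_tx = L/R = 4608/160000000 = 28.8 μs.
Per-hop propagation t_prop = 1200000/300000000 = 4000 μs.
Pipeline fill: first packet needs 2·t_tx to clear all hops; remaining 112 packets each add one t_tx.
Total = (2+113-1)·t_tx + 2·t_prop = 114·28.8 + 2·4000 = 11300 μs.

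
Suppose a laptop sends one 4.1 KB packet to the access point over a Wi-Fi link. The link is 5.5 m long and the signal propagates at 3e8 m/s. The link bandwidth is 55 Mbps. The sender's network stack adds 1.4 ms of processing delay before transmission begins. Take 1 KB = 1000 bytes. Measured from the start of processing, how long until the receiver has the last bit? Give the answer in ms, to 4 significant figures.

1.996 ms

L = 32800 bits.
Transmission delay = L/R = 32800 / 55000000 = 0.596364 ms.
Propagation delay = d/s = 5.5 m / 300000000 m/s = 1.83333e-05 ms.
Plus processing delay 1.4 ms = 1.4 ms.
Total = 1.996 ms.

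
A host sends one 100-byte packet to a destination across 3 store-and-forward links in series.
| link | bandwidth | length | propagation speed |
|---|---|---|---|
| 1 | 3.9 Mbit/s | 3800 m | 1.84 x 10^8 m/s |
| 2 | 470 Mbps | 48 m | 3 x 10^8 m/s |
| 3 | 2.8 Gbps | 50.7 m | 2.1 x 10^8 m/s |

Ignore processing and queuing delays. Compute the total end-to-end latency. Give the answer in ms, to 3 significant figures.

0.228 ms

L = 100 × 8 = 800 bits.
Transmission delays (L/R per hop): 0.205128, 0.00170213, 0.000285714 ms; sum = 0.207116 ms.
Propagation delays (d/s per hop): 0.0206522, 0.00016, 0.000241429 ms; sum = 0.0210536 ms.
End-to-end = 0.228 ms.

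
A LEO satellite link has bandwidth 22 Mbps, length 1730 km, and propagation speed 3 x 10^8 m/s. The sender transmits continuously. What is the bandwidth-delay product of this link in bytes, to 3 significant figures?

Propagation delay = 1730000 / 300000000 = 0.00576667 s.
BDP = R × t_prop = 22000000 × 0.00576667 = 126867 bits.
In bytes: 126867/8 = 15900 bytes.

15900 bytes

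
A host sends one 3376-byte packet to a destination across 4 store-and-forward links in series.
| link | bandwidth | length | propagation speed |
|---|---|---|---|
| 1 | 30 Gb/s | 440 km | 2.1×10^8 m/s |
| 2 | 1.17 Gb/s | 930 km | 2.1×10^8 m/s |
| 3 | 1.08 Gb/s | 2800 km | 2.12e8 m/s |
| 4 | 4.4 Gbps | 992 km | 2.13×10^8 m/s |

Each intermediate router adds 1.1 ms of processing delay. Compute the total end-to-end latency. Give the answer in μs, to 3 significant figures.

L = 3376 × 8 = 27008 bits.
Transmission delays (L/R per hop): 0.900267, 23.0838, 25.0074, 6.13818 μs; sum = 55.1296 μs.
Propagation delays (d/s per hop): 2095.24, 4428.57, 13207.5, 4657.28 μs; sum = 24388.6 μs.
Processing at 3 router(s): 3 × 1.1 ms = 3300 μs.
End-to-end = 27700 μs.

27700 μs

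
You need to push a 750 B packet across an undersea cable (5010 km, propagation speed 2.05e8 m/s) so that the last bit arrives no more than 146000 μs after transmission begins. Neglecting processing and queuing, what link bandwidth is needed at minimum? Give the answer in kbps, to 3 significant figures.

L = 6000 bits.
Propagation delay = 5010000 / 2.05e+08 = 24439 μs.
Transmission budget = 146000 − 24439 = 121561 μs.
R ≥ L / t_tx = 6000 bits / 0.121561 s = 49.4 kbps.

49.4 kbps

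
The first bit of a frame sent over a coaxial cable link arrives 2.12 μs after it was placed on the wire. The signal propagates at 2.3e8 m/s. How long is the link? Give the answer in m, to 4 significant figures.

487.6 m

d = s × t_prop = 2.3e+08 × 2.12e-06 = 487.6 m.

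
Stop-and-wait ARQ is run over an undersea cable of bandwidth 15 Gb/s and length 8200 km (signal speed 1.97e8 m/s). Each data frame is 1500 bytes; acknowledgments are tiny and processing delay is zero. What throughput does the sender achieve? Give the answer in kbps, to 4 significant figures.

144.1 kbps

t_tx = L/R = 12000/15000000000 = 8e-07 s.
t_prop = 8200000/197000000 = 0.0416244 s; RTT = 0.0832487 s.
Cycle = t_tx + RTT = 0.0832495 s.
Throughput = L / cycle = 12000 / 0.0832495 = 144.1 kbps.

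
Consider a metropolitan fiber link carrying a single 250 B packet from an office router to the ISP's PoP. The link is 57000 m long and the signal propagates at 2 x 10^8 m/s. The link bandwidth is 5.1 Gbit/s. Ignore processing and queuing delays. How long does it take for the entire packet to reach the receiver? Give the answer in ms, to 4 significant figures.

L = 250 × 8 = 2000 bits.
Transmission delay = L/R = 2000 / 5100000000 = 0.000392157 ms.
Propagation delay = d/s = 57000 m / 200000000 m/s = 0.285 ms.
Total = 0.2854 ms.

0.2854 ms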